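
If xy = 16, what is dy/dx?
Take d/dx of both sides. Since y is implicitly a function of x, the chain rule attaches a y' = dy/dx factor whenever we differentiate through y.

Set F(x, y) = (left side) − (right side), so the curve is F = 0. Differentiating each term of F:
  d/dx[xy] = x·y' + y
  d/dx[-16] = 0

Collecting, the y'-free part is the partial derivative in x and the y' coefficient is the partial derivative in y:
  ∂F/∂x = y
  ∂F/∂y = x

so d/dx[F(x, y(x))] = ∂F/∂x + (∂F/∂y)·y' = 0. Rearranging,
  dy/dx = -(∂F/∂x)/(∂F/∂y) = -(y)/(x) = -y/x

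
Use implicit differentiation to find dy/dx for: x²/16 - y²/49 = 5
Differentiate both sides with respect to x, treating y as y(x). By the chain rule, any term containing y contributes a factor of y' = dy/dx when we differentiate it.

Move every term to one side and write the relation as F(x, y) = 0. Term by term,
  d/dx[x^2/16] = x/8
  d/dx[-y^2/49] = -2y·y'/49
  d/dx[-5] = 0

The pieces without y' make up ∂F/∂x and the coefficient of y' is ∂F/∂y:
  ∂F/∂x = x/8,
  ∂F/∂y = -2y/49.

Since d/dx[F] = ∂F/∂x + (∂F/∂y)·y' = 0, solve for y':
  (∂F/∂y)·y' = -∂F/∂x
  dy/dx = -(∂F/∂x)/(∂F/∂y) = -(x/8)/(-2y/49) = 49x/(16y)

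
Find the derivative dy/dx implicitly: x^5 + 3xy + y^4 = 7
Take d/dx of both sides. Since y is implicitly a function of x, the chain rule attaches a y' = dy/dx factor whenever we differentiate through y.

Set F(x, y) = (left side) − (right side), so the curve is F = 0. Differentiating each term of F:
  d/dx[x^5] = 5x^4
  d/dx[3xy] = 3x·y' + 3y
  d/dx[y^4] = 4y^3·y'
  d/dx[-7] = 0

Collecting, the y'-free part is the partial derivative in x and the y' coefficient is the partial derivative in y:
  ∂F/∂x = 5x^4 + 3y
  ∂F/∂y = 3x + 4y^3

so d/dx[F(x, y(x))] = ∂F/∂x + (∂F/∂y)·y' = 0. Rearranging,
  dy/dx = -(∂F/∂x)/(∂F/∂y) = -(5x^4 + 3y)/(3x + 4y^3) = (-5x^4 - 3y)/(3x + 4y^3)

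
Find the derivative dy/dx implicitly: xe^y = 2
Apply d/dx to both sides, remembering that y depends on x. Each occurrence of y therefore brings in a y' = dy/dx via the chain rule.

With F(x, y) equal to the left-hand side minus the right, differentiate F term by term:
  d/dx[x·e^(y)] = x·y'·e^(y) + e^(y)
  d/dx[-2] = 0
Adding these up, d/dx[F] = 0 becomes
  (e^(y)) + (x·e^(y))·y' = 0,
so isolating y',
  dy/dx = -(e^(y))/(x·e^(y)) = -1/x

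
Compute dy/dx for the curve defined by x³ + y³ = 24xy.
Take d/dx of both sides. Since y is implicitly a function of x, the chain rule attaches a y' = dy/dx factor whenever we differentiate through y.

Set F(x, y) = (left side) − (right side), so the curve is F = 0. Differentiating each term of F:
  d/dx[x^3] = 3x^2
  d/dx[-24xy] = -24x·y' - 24y
  d/dx[y^3] = 3y^2·y'

Collecting, the y'-free part is the partial derivative in x and the y' coefficient is the partial derivative in y:
  ∂F/∂x = 3x^2 - 24y
  ∂F/∂y = -24x + 3y^2

so d/dx[F(x, y(x))] = ∂F/∂x + (∂F/∂y)·y' = 0. Rearranging,
  dy/dx = -(∂F/∂x)/(∂F/∂y) = -(3x^2 - 24y)/(-24x + 3y^2) = (x^2 - 8y)/(8x - y^2)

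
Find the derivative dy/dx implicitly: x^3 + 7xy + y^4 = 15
Apply d/dx to both sides, remembering that y depends on x. Each occurrence of y therefore brings in a y' = dy/dx via the chain rule.

With F(x, y) equal to the left-hand side minus the right, differentiate F term by term:
  d/dx[x^3] = 3x^2
  d/dx[7xy] = 7x·y' + 7y
  d/dx[y^4] = 4y^3·y'
  d/dx[-15] = 0
Adding these up, d/dx[F] = 0 becomes
  (3x^2 + 7y) + (7x + 4y^3)·y' = 0,
so isolating y',
  dy/dx = -(3x^2 + 7y)/(7x + 4y^3) = (-3x^2 - 7y)/(7x + 4y^3)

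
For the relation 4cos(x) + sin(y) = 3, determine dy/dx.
Take d/dx of both sides. Since y is implicitly a function of x, the chain rule attaches a y' = dy/dx factor whenever we differentiate through y.

Set F(x, y) = (left side) − (right side), so the curve is F = 0. Differentiating each term of F:
  d/dx[sin(y)] = y'·cos(y)
  d/dx[4cos(x)] = -4sin(x)
  d/dx[-3] = 0

Collecting, the y'-free part is the partial derivative in x and the y' coefficient is the partial derivative in y:
  ∂F/∂x = -4sin(x)
  ∂F/∂y = cos(y)

so d/dx[F(x, y(x))] = ∂F/∂x + (∂F/∂y)·y' = 0. Rearranging,
  dy/dx = -(∂F/∂x)/(∂F/∂y) = -(-4sin(x))/(cos(y)) = 4sin(x)/cos(y)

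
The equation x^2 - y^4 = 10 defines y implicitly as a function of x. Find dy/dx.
Take d/dx of both sides. Since y is implicitly a function of x, the chain rule attaches a y' = dy/dx factor whenever we differentiate through y.

Set F(x, y) = (left side) − (right side), so the curve is F = 0. Differentiating each term of F:
  d/dx[x^2] = 2x
  d/dx[-y^4] = -4y^3·y'
  d/dx[-10] = 0

Collecting, the y'-free part is the partial derivative in x and the y' coefficient is the partial derivative in y:
  ∂F/∂x = 2x
  ∂F/∂y = -4y^3

so d/dx[F(x, y(x))] = ∂F/∂x + (∂F/∂y)·y' = 0. Rearranging,
  dy/dx = -(∂F/∂x)/(∂F/∂y) = -(2x)/(-4y^3) = x/(2y^3)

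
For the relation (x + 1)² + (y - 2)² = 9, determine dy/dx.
Take d/dx of both sides. Since y is implicitly a function of x, the chain rule attaches a y' = dy/dx factor whenever we differentiate through y.

Set F(x, y) = (left side) − (right side), so the curve is F = 0. Differentiating each term of F:
  d/dx[(x + 1)^2] = 2x + 2
  d/dx[(y - 2)^2] = 2·y'(y - 2)
  d/dx[-9] = 0

Collecting, the y'-free part is the partial derivative in x and the y' coefficient is the partial derivative in y:
  ∂F/∂x = 2x + 2
  ∂F/∂y = 2y - 4

so d/dx[F(x, y(x))] = ∂F/∂x + (∂F/∂y)·y' = 0. Rearranging,
  dy/dx = -(∂F/∂x)/(∂F/∂y) = -(2x + 2)/(2y - 4) = (-x - 1)/(y - 2)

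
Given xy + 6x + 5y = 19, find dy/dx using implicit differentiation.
Differentiate the relation implicitly: treat y = y(x) and apply the chain rule, so every y-derivative picks up a y' = dy/dx factor.

With everything moved to the left-hand side, differentiate term by term:
  d/dx[xy] = x·y' + y
  d/dx[6x] = 6
  d/dx[5y] = 5·y'
  d/dx[-19] = 0

Separating the contributions that come from x directly and those that come through y:
  without y':      y + 6
  multiplying y':  x + 5

so (y + 6) + (x + 5)·y' = 0, and therefore
  dy/dx = -(y + 6)/(x + 5) = (-y - 6)/(x + 5)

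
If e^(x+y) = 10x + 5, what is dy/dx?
Differentiate both sides with respect to x, treating y as y(x). By the chain rule, any term containing y contributes a factor of y' = dy/dx when we differentiate it.

Move every term to one side and write the relation as F(x, y) = 0. Term by term,
  d/dx[-10x] = -10
  d/dx[e^(x + y)] = (y' + 1)·e^(x + y)
  d/dx[-5] = 0

The pieces without y' make up ∂F/∂x and the coefficient of y' is ∂F/∂y:
  ∂F/∂x = e^(x + y) - 10,
  ∂F/∂y = e^(x + y).

Since d/dx[F] = ∂F/∂x + (∂F/∂y)·y' = 0, solve for y':
  (∂F/∂y)·y' = -∂F/∂x
  dy/dx = -(∂F/∂x)/(∂F/∂y) = -(e^(x + y) - 10)/(e^(x + y)) = 10e^(-x - y) - 1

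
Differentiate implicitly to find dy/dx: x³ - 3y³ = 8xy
Differentiate the relation implicitly: treat y = y(x) and apply the chain rule, so every y-derivative picks up a y' = dy/dx factor.

With everything moved to the left-hand side, differentiate term by term:
  d/dx[x^3] = 3x^2
  d/dx[-8xy] = -8x·y' - 8y
  d/dx[-3y^3] = -9y^2·y'

Separating the contributions that come from x directly and those that come through y:
  without y':      3x^2 - 8y
  multiplying y':  -8x - 9y^2

so (3x^2 - 8y) + (-8x - 9y^2)·y' = 0, and therefore
  dy/dx = -(3x^2 - 8y)/(-8x - 9y^2) = (3x^2 - 8y)/(8x + 9y^2)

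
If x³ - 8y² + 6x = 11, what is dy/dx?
Differentiate the relation implicitly: treat y = y(x) and apply the chain rule, so every y-derivative picks up a y' = dy/dx factor.

With everything moved to the left-hand side, differentiate term by term:
  d/dx[x^3] = 3x^2
  d/dx[6x] = 6
  d/dx[-8y^2] = -16y·y'
  d/dx[-11] = 0

Separating the contributions that come from x directly and those that come through y:
  without y':      3x^2 + 6
  multiplying y':  -16y

so (3x^2 + 6) + (-16y)·y' = 0, and therefore
  dy/dx = -(3x^2 + 6)/(-16y) = 3(x^2 + 2)/(16y)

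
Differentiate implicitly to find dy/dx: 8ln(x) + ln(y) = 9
Differentiate the relation implicitly: treat y = y(x) and apply the chain rule, so every y-derivative picks up a y' = dy/dx factor.

With everything moved to the left-hand side, differentiate term by term:
  d/dx[8ln(x)] = 8/x
  d/dx[ln(y)] = y'/y
  d/dx[-9] = 0

Separating the contributions that come from x directly and those that come through y:
  without y':      8/x
  multiplying y':  1/y

so (8/x) + (1/y)·y' = 0, and therefore
  dy/dx = -(8/x)/(1/y) = -8y/x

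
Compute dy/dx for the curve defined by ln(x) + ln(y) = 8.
Apply d/dx to both sides, remembering that y depends on x. Each occurrence of y therefore brings in a y' = dy/dx via the chain rule.

With F(x, y) equal to the left-hand side minus the right, differentiate F term by term:
  d/dx[ln(x)] = 1/x
  d/dx[ln(y)] = y'/y
  d/dx[-8] = 0
Adding these up, d/dx[F] = 0 becomes
  (1/x) + (1/y)·y' = 0,
so isolating y',
  dy/dx = -(1/x)/(1/y) = -y/x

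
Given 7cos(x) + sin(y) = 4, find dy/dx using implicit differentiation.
Take d/dx of both sides. Since y is implicitly a function of x, the chain rule attaches a y' = dy/dx factor whenever we differentiate through y.

Set F(x, y) = (left side) − (right side), so the curve is F = 0. Differentiating each term of F:
  d/dx[sin(y)] = y'·cos(y)
  d/dx[7cos(x)] = -7sin(x)
  d/dx[-4] = 0

Collecting, the y'-free part is the partial derivative in x and the y' coefficient is the partial derivative in y:
  ∂F/∂x = -7sin(x)
  ∂F/∂y = cos(y)

so d/dx[F(x, y(x))] = ∂F/∂x + (∂F/∂y)·y' = 0. Rearranging,
  dy/dx = -(∂F/∂x)/(∂F/∂y) = -(-7sin(x))/(cos(y)) = 7sin(x)/cos(y)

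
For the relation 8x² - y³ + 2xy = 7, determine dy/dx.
Differentiate the relation implicitly: treat y = y(x) and apply the chain rule, so every y-derivative picks up a y' = dy/dx factor.

With everything moved to the left-hand side, differentiate term by term:
  d/dx[8x^2] = 16x
  d/dx[2xy] = 2x·y' + 2y
  d/dx[-y^3] = -3y^2·y'
  d/dx[-7] = 0

Separating the contributions that come from x directly and those that come through y:
  without y':      16x + 2y
  multiplying y':  2x - 3y^2

so (16x + 2y) + (2x - 3y^2)·y' = 0, and therefore
  dy/dx = -(16x + 2y)/(2x - 3y^2) = 2(-8x - y)/(2x - 3y^2)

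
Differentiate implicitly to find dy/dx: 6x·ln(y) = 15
Differentiate the relation implicitly: treat y = y(x) and apply the chain rule, so every y-derivative picks up a y' = dy/dx factor.

With everything moved to the left-hand side, differentiate term by term:
  d/dx[6x·ln(y)] = 6x·y'/y + 6ln(y)
  d/dx[-15] = 0

Separating the contributions that come from x directly and those that come through y:
  without y':      6ln(y)
  multiplying y':  6x/y

so (6ln(y)) + (6x/y)·y' = 0, and therefore
  dy/dx = -(6ln(y))/(6x/y) = -y·ln(y)/x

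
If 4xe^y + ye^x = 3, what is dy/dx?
Apply d/dx to both sides, remembering that y depends on x. Each occurrence of y therefore brings in a y' = dy/dx via the chain rule.

With F(x, y) equal to the left-hand side minus the right, differentiate F term by term:
  d/dx[4x·e^(y)] = 4x·y'·e^(y) + 4e^(y)
  d/dx[y·e^(x)] = y·e^(x) + y'·e^(x)
  d/dx[-3] = 0
Adding these up, d/dx[F] = 0 becomes
  (y·e^(x) + 4e^(y)) + (4x·e^(y) + e^(x))·y' = 0,
so isolating y',
  dy/dx = -(y·e^(x) + 4e^(y))/(4x·e^(y) + e^(x)) = (-y·e^(x) - 4e^(y))/(4x·e^(y) + e^(x))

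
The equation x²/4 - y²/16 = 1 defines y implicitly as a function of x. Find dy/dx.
Apply d/dx to both sides, remembering that y depends on x. Each occurrence of y therefore brings in a y' = dy/dx via the chain rule.

With F(x, y) equal to the left-hand side minus the right, differentiate F term by term:
  d/dx[x^2/4] = x/2
  d/dx[-y^2/16] = -y·y'/8
  d/dx[-1] = 0
Adding these up, d/dx[F] = 0 becomes
  (x/2) + (-y/8)·y' = 0,
so isolating y',
  dy/dx = -(x/2)/(-y/8) = 4x/y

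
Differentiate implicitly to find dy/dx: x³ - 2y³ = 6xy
Take d/dx of both sides. Since y is implicitly a function of x, the chain rule attaches a y' = dy/dx factor whenever we differentiate through y.

Set F(x, y) = (left side) − (right side), so the curve is F = 0. Differentiating each term of F:
  d/dx[x^3] = 3x^2
  d/dx[-6xy] = -6x·y' - 6y
  d/dx[-2y^3] = -6y^2·y'

Collecting, the y'-free part is the partial derivative in x and the y' coefficient is the partial derivative in y:
  ∂F/∂x = 3x^2 - 6y
  ∂F/∂y = -6x - 6y^2

so d/dx[F(x, y(x))] = ∂F/∂x + (∂F/∂y)·y' = 0. Rearranging,
  dy/dx = -(∂F/∂x)/(∂F/∂y) = -(3x^2 - 6y)/(-6x - 6y^2) = (x^2/2 - y)/(x + y^2)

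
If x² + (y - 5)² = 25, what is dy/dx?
Differentiate the relation implicitly: treat y = y(x) and apply the chain rule, so every y-derivative picks up a y' = dy/dx factor.

With everything moved to the left-hand side, differentiate term by term:
  d/dx[x^2] = 2x
  d/dx[(y - 5)^2] = 2·y'(y - 5)
  d/dx[-25] = 0

Separating the contributions that come from x directly and those that come through y:
  without y':      2x
  multiplying y':  2y - 10

so (2x) + (2y - 10)·y' = 0, and therefore
  dy/dx = -(2x)/(2y - 10) = -x/(y - 5)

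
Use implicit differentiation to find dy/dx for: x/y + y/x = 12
Apply d/dx to both sides, remembering that y depends on x. Each occurrence of y therefore brings in a y' = dy/dx via the chain rule.

With F(x, y) equal to the left-hand side minus the right, differentiate F term by term:
  d/dx[x/y] = -x·y'/y^2 + 1/y
  d/dx[y/x] = y'/x - y/x^2
  d/dx[-12] = 0
Adding these up, d/dx[F] = 0 becomes
  (1/y - y/x^2) + (-x/y^2 + 1/x)·y' = 0,
so isolating y',
  dy/dx = -(1/y - y/x^2)/(-x/y^2 + 1/x)
        = -((x - y)(x + y)/(x^2y))/(-(x - y)(x + y)/(xy^2)) = y/x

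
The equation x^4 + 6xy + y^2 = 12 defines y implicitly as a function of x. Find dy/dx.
Take d/dx of both sides. Since y is implicitly a function of x, the chain rule attaches a y' = dy/dx factor whenever we differentiate through y.

Set F(x, y) = (left side) − (right side), so the curve is F = 0. Differentiating each term of F:
  d/dx[x^4] = 4x^3
  d/dx[6xy] = 6x·y' + 6y
  d/dx[y^2] = 2y·y'
  d/dx[-12] = 0

Collecting, the y'-free part is the partial derivative in x and the y' coefficient is the partial derivative in y:
  ∂F/∂x = 4x^3 + 6y
  ∂F/∂y = 6x + 2y

so d/dx[F(x, y(x))] = ∂F/∂x + (∂F/∂y)·y' = 0. Rearranging,
  dy/dx = -(∂F/∂x)/(∂F/∂y) = -(4x^3 + 6y)/(6x + 2y) = (-2x^3 - 3y)/(3x + y)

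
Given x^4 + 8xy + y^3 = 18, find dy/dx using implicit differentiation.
Apply d/dx to both sides, remembering that y depends on x. Each occurrence of y therefore brings in a y' = dy/dx via the chain rule.

With F(x, y) equal to the left-hand side minus the right, differentiate F term by term:
  d/dx[x^4] = 4x^3
  d/dx[8xy] = 8x·y' + 8y
  d/dx[y^3] = 3y^2·y'
  d/dx[-18] = 0
Adding these up, d/dx[F] = 0 becomes
  (4x^3 + 8y) + (8x + 3y^2)·y' = 0,
so isolating y',
  dy/dx = -(4x^3 + 8y)/(8x + 3y^2) = 4(-x^3 - 2y)/(8x + 3y^2)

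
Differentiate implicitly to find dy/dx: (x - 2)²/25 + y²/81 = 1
Differentiate the relation implicitly: treat y = y(x) and apply the chain rule, so every y-derivative picks up a y' = dy/dx factor.

With everything moved to the left-hand side, differentiate term by term:
  d/dx[y^2/81] = 2y·y'/81
  d/dx[(x - 2)^2/25] = 2x/25 - 4/25
  d/dx[-1] = 0

Separating the contributions that come from x directly and those that come through y:
  without y':      2x/25 - 4/25
  multiplying y':  2y/81

so (2x/25 - 4/25) + (2y/81)·y' = 0, and therefore
  dy/dx = -(2x/25 - 4/25)/(2y/81)
        = -(2(x - 2)/25)/(2y/81) = 81(2 - x)/(25y)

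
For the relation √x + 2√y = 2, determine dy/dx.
Apply d/dx to both sides, remembering that y depends on x. Each occurrence of y therefore brings in a y' = dy/dx via the chain rule.

With F(x, y) equal to the left-hand side minus the right, differentiate F term by term:
  d/dx[√(x)] = 1/(2√(x))
  d/dx[2√(y)] = y'/√(y)
  d/dx[-2] = 0
Adding these up, d/dx[F] = 0 becomes
  (1/(2√(x))) + (1/√(y))·y' = 0,
so isolating y',
  dy/dx = -(1/(2√(x)))/(1/√(y)) = -√(y)/(2√(x))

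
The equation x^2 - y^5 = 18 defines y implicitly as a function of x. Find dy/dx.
Apply d/dx to both sides, remembering that y depends on x. Each occurrence of y therefore brings in a y' = dy/dx via the chain rule.

With F(x, y) equal to the left-hand side minus the right, differentiate F term by term:
  d/dx[x^2] = 2x
  d/dx[-y^5] = -5y^4·y'
  d/dx[-18] = 0
Adding these up, d/dx[F] = 0 becomes
  (2x) + (-5y^4)·y' = 0,
so isolating y',
  dy/dx = -(2x)/(-5y^4) = 2x/(5y^4)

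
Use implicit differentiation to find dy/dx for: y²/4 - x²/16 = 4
Apply d/dx to both sides, remembering that y depends on x. Each occurrence of y therefore brings in a y' = dy/dx via the chain rule.

With F(x, y) equal to the left-hand side minus the right, differentiate F term by term:
  d/dx[-x^2/16] = -x/8
  d/dx[y^2/4] = y·y'/2
  d/dx[-4] = 0
Adding these up, d/dx[F] = 0 becomes
  (-x/8) + (y/2)·y' = 0,
so isolating y',
  dy/dx = -(-x/8)/(y/2) = x/(4y)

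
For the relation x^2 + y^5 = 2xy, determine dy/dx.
Take d/dx of both sides. Since y is implicitly a function of x, the chain rule attaches a y' = dy/dx factor whenever we differentiate through y.

Set F(x, y) = (left side) − (right side), so the curve is F = 0. Differentiating each term of F:
  d/dx[x^2] = 2x
  d/dx[-2xy] = -2x·y' - 2y
  d/dx[y^5] = 5y^4·y'

Collecting, the y'-free part is the partial derivative in x and the y' coefficient is the partial derivative in y:
  ∂F/∂x = 2x - 2y
  ∂F/∂y = -2x + 5y^4

so d/dx[F(x, y(x))] = ∂F/∂x + (∂F/∂y)·y' = 0. Rearranging,
  dy/dx = -(∂F/∂x)/(∂F/∂y) = -(2x - 2y)/(-2x + 5y^4) = 2(x - y)/(2x - 5y^4)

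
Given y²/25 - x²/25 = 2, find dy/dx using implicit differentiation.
Differentiate the relation implicitly: treat y = y(x) and apply the chain rule, so every y-derivative picks up a y' = dy/dx factor.

With everything moved to the left-hand side, differentiate term by term:
  d/dx[-x^2/25] = -2x/25
  d/dx[y^2/25] = 2y·y'/25
  d/dx[-2] = 0

Separating the contributions that come from x directly and those that come through y:
  without y':      -2x/25
  multiplying y':  2y/25

so (-2x/25) + (2y/25)·y' = 0, and therefore
  dy/dx = -(-2x/25)/(2y/25) = x/y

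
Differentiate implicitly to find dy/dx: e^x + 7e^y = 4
Apply d/dx to both sides, remembering that y depends on x. Each occurrence of y therefore brings in a y' = dy/dx via the chain rule.

With F(x, y) equal to the left-hand side minus the right, differentiate F term by term:
  d/dx[e^(x)] = e^(x)
  d/dx[7e^(y)] = 7·y'·e^(y)
  d/dx[-4] = 0
Adding these up, d/dx[F] = 0 becomes
  (e^(x)) + (7e^(y))·y' = 0,
so isolating y',
  dy/dx = -(e^(x))/(7e^(y)) = -e^(x - y)/7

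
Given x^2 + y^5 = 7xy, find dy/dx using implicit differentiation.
Differentiate the relation implicitly: treat y = y(x) and apply the chain rule, so every y-derivative picks up a y' = dy/dx factor.

With everything moved to the left-hand side, differentiate term by term:
  d/dx[x^2] = 2x
  d/dx[-7xy] = -7x·y' - 7y
  d/dx[y^5] = 5y^4·y'

Separating the contributions that come from x directly and those that come through y:
  without y':      2x - 7y
  multiplying y':  -7x + 5y^4

so (2x - 7y) + (-7x + 5y^4)·y' = 0, and therefore
  dy/dx = -(2x - 7y)/(-7x + 5y^4) = (2x - 7y)/(7x - 5y^4)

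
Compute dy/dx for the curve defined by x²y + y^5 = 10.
Differentiate the relation implicitly: treat y = y(x) and apply the chain rule, so every y-derivative picks up a y' = dy/dx factor.

With everything moved to the left-hand side, differentiate term by term:
  d/dx[x^2y] = x^2·y' + 2xy
  d/dx[y^5] = 5y^4·y'
  d/dx[-10] = 0

Separating the contributions that come from x directly and those that come through y:
  without y':      2xy
  multiplying y':  x^2 + 5y^4

so (2xy) + (x^2 + 5y^4)·y' = 0, and therefore
  dy/dx = -(2xy)/(x^2 + 5y^4) = -2xy/(x^2 + 5y^4)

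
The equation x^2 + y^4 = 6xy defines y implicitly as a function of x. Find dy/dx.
Take d/dx of both sides. Since y is implicitly a function of x, the chain rule attaches a y' = dy/dx factor whenever we differentiate through y.

Set F(x, y) = (left side) − (right side), so the curve is F = 0. Differentiating each term of F:
  d/dx[x^2] = 2x
  d/dx[-6xy] = -6x·y' - 6y
  d/dx[y^4] = 4y^3·y'

Collecting, the y'-free part is the partial derivative in x and the y' coefficient is the partial derivative in y:
  ∂F/∂x = 2x - 6y
  ∂F/∂y = -6x + 4y^3

so d/dx[F(x, y(x))] = ∂F/∂x + (∂F/∂y)·y' = 0. Rearranging,
  dy/dx = -(∂F/∂x)/(∂F/∂y) = -(2x - 6y)/(-6x + 4y^3) = (x - 3y)/(3x - 2y^3)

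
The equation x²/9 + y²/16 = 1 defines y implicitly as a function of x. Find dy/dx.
Take d/dx of both sides. Since y is implicitly a function of x, the chain rule attaches a y' = dy/dx factor whenever we differentiate through y.

Set F(x, y) = (left side) − (right side), so the curve is F = 0. Differentiating each term of F:
  d/dx[x^2/9] = 2x/9
  d/dx[y^2/16] = y·y'/8
  d/dx[-1] = 0

Collecting, the y'-free part is the partial derivative in x and the y' coefficient is the partial derivative in y:
  ∂F/∂x = 2x/9
  ∂F/∂y = y/8

so d/dx[F(x, y(x))] = ∂F/∂x + (∂F/∂y)·y' = 0. Rearranging,
  dy/dx = -(∂F/∂x)/(∂F/∂y) = -(2x/9)/(y/8) = -16x/(9y)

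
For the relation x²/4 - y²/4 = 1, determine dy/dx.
Apply d/dx to both sides, remembering that y depends on x. Each occurrence of y therefore brings in a y' = dy/dx via the chain rule.

With F(x, y) equal to the left-hand side minus the right, differentiate F term by term:
  d/dx[x^2/4] = x/2
  d/dx[-y^2/4] = -y·y'/2
  d/dx[-1] = 0
Adding these up, d/dx[F] = 0 becomes
  (x/2) + (-y/2)·y' = 0,
so isolating y',
  dy/dx = -(x/2)/(-y/2) = x/y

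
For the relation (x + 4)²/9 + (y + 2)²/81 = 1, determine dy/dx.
Differentiate both sides with respect to x, treating y as y(x). By the chain rule, any term containing y contributes a factor of y' = dy/dx when we differentiate it.

Move every term to one side and write the relation as F(x, y) = 0. Term by term,
  d/dx[(x + 4)^2/9] = 2x/9 + 8/9
  d/dx[(y + 2)^2/81] = 2·y'(y + 2)/81
  d/dx[-1] = 0

The pieces without y' make up ∂F/∂x and the coefficient of y' is ∂F/∂y:
  ∂F/∂x = 2x/9 + 8/9,
  ∂F/∂y = 2y/81 + 4/81.

Since d/dx[F] = ∂F/∂x + (∂F/∂y)·y' = 0, solve for y':
  (∂F/∂y)·y' = -∂F/∂x
  dy/dx = -(∂F/∂x)/(∂F/∂y) = -(2x/9 + 8/9)/(2y/81 + 4/81)
        = -(2(x + 4)/9)/(2(y + 2)/81) = 9(-x - 4)/(y + 2)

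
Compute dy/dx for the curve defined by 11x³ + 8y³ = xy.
Take d/dx of both sides. Since y is implicitly a function of x, the chain rule attaches a y' = dy/dx factor whenever we differentiate through y.

Set F(x, y) = (left side) − (right side), so the curve is F = 0. Differentiating each term of F:
  d/dx[11x^3] = 33x^2
  d/dx[-xy] = -x·y' - y
  d/dx[8y^3] = 24y^2·y'

Collecting, the y'-free part is the partial derivative in x and the y' coefficient is the partial derivative in y:
  ∂F/∂x = 33x^2 - y
  ∂F/∂y = -x + 24y^2

so d/dx[F(x, y(x))] = ∂F/∂x + (∂F/∂y)·y' = 0. Rearranging,
  dy/dx = -(∂F/∂x)/(∂F/∂y) = -(33x^2 - y)/(-x + 24y^2) = (33x^2 - y)/(x - 24y^2)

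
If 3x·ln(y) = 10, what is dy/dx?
Differentiate both sides with respect to x, treating y as y(x). By the chain rule, any term containing y contributes a factor of y' = dy/dx when we differentiate it.

Move every term to one side and write the relation as F(x, y) = 0. Term by term,
  d/dx[3x·ln(y)] = 3x·y'/y + 3ln(y)
  d/dx[-10] = 0

The pieces without y' make up ∂F/∂x and the coefficient of y' is ∂F/∂y:
  ∂F/∂x = 3ln(y),
  ∂F/∂y = 3x/y.

Since d/dx[F] = ∂F/∂x + (∂F/∂y)·y' = 0, solve for y':
  (∂F/∂y)·y' = -∂F/∂x
  dy/dx = -(∂F/∂x)/(∂F/∂y) = -(3ln(y))/(3x/y) = -y·ln(y)/x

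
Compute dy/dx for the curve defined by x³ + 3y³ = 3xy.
Apply d/dx to both sides, remembering that y depends on x. Each occurrence of y therefore brings in a y' = dy/dx via the chain rule.

With F(x, y) equal to the left-hand side minus the right, differentiate F term by term:
  d/dx[x^3] = 3x^2
  d/dx[-3xy] = -3x·y' - 3y
  d/dx[3y^3] = 9y^2·y'
Adding these up, d/dx[F] = 0 becomes
  (3x^2 - 3y) + (-3x + 9y^2)·y' = 0,
so isolating y',
  dy/dx = -(3x^2 - 3y)/(-3x + 9y^2) = (x^2 - y)/(x - 3y^2)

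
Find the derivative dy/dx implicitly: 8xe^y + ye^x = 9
Apply d/dx to both sides, remembering that y depends on x. Each occurrence of y therefore brings in a y' = dy/dx via the chain rule.

With F(x, y) equal to the left-hand side minus the right, differentiate F term by term:
  d/dx[8x·e^(y)] = 8x·y'·e^(y) + 8e^(y)
  d/dx[y·e^(x)] = y·e^(x) + y'·e^(x)
  d/dx[-9] = 0
Adding these up, d/dx[F] = 0 becomes
  (y·e^(x) + 8e^(y)) + (8x·e^(y) + e^(x))·y' = 0,
so isolating y',
  dy/dx = -(y·e^(x) + 8e^(y))/(8x·e^(y) + e^(x)) = (-y·e^(x) - 8e^(y))/(8x·e^(y) + e^(x))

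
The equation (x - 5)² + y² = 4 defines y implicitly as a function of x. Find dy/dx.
Differentiate both sides with respect to x, treating y as y(x). By the chain rule, any term containing y contributes a factor of y' = dy/dx when we differentiate it.

Move every term to one side and write the relation as F(x, y) = 0. Term by term,
  d/dx[y^2] = 2y·y'
  d/dx[(x - 5)^2] = 2x - 10
  d/dx[-4] = 0

The pieces without y' make up ∂F/∂x and the coefficient of y' is ∂F/∂y:
  ∂F/∂x = 2x - 10,
  ∂F/∂y = 2y.

Since d/dx[F] = ∂F/∂x + (∂F/∂y)·y' = 0, solve for y':
  (∂F/∂y)·y' = -∂F/∂x
  dy/dx = -(∂F/∂x)/(∂F/∂y) = -(2x - 10)/(2y) = (5 - x)/y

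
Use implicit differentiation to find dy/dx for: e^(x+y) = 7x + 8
Take d/dx of both sides. Since y is implicitly a function of x, the chain rule attaches a y' = dy/dx factor whenever we differentiate through y.

Set F(x, y) = (left side) − (right side), so the curve is F = 0. Differentiating each term of F:
  d/dx[-7x] = -7
  d/dx[e^(x + y)] = (y' + 1)·e^(x + y)
  d/dx[-8] = 0

Collecting, the y'-free part is the partial derivative in x and the y' coefficient is the partial derivative in y:
  ∂F/∂x = e^(x + y) - 7
  ∂F/∂y = e^(x + y)

so d/dx[F(x, y(x))] = ∂F/∂x + (∂F/∂y)·y' = 0. Rearranging,
  dy/dx = -(∂F/∂x)/(∂F/∂y) = -(e^(x + y) - 7)/(e^(x + y)) = 7e^(-x - y) - 1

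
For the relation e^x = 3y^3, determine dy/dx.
Differentiate both sides with respect to x, treating y as y(x). By the chain rule, any term containing y contributes a factor of y' = dy/dx when we differentiate it.

Move every term to one side and write the relation as F(x, y) = 0. Term by term,
  d/dx[-3y^3] = -9y^2·y'
  d/dx[e^(x)] = e^(x)

The pieces without y' make up ∂F/∂x and the coefficient of y' is ∂F/∂y:
  ∂F/∂x = e^(x),
  ∂F/∂y = -9y^2.

Since d/dx[F] = ∂F/∂x + (∂F/∂y)·y' = 0, solve for y':
  (∂F/∂y)·y' = -∂F/∂x
  dy/dx = -(∂F/∂x)/(∂F/∂y) = -(e^(x))/(-9y^2) = e^(x)/(9y^2)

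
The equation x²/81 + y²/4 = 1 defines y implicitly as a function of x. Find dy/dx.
Apply d/dx to both sides, remembering that y depends on x. Each occurrence of y therefore brings in a y' = dy/dx via the chain rule.

With F(x, y) equal to the left-hand side minus the right, differentiate F term by term:
  d/dx[x^2/81] = 2x/81
  d/dx[y^2/4] = y·y'/2
  d/dx[-1] = 0
Adding these up, d/dx[F] = 0 becomes
  (2x/81) + (y/2)·y' = 0,
so isolating y',
  dy/dx = -(2x/81)/(y/2) = -4x/(81y)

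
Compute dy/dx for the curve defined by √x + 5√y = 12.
Differentiate both sides with respect to x, treating y as y(x). By the chain rule, any term containing y contributes a factor of y' = dy/dx when we differentiate it.

Move every term to one side and write the relation as F(x, y) = 0. Term by term,
  d/dx[√(x)] = 1/(2√(x))
  d/dx[5√(y)] = 5·y'/(2√(y))
  d/dx[-12] = 0

The pieces without y' make up ∂F/∂x and the coefficient of y' is ∂F/∂y:
  ∂F/∂x = 1/(2√(x)),
  ∂F/∂y = 5/(2√(y)).

Since d/dx[F] = ∂F/∂x + (∂F/∂y)·y' = 0, solve for y':
  (∂F/∂y)·y' = -∂F/∂x
  dy/dx = -(∂F/∂x)/(∂F/∂y) = -(1/(2√(x)))/(5/(2√(y))) = -√(y)/(5√(x))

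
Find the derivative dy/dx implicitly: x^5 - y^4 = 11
Take d/dx of both sides. Since y is implicitly a function of x, the chain rule attaches a y' = dy/dx factor whenever we differentiate through y.

Set F(x, y) = (left side) − (right side), so the curve is F = 0. Differentiating each term of F:
  d/dx[x^5] = 5x^4
  d/dx[-y^4] = -4y^3·y'
  d/dx[-11] = 0

Collecting, the y'-free part is the partial derivative in x and the y' coefficient is the partial derivative in y:
  ∂F/∂x = 5x^4
  ∂F/∂y = -4y^3

so d/dx[F(x, y(x))] = ∂F/∂x + (∂F/∂y)·y' = 0. Rearranging,
  dy/dx = -(∂F/∂x)/(∂F/∂y) = -(5x^4)/(-4y^3) = 5x^4/(4y^3)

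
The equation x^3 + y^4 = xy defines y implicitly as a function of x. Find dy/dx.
Differentiate the relation implicitly: treat y = y(x) and apply the chain rule, so every y-derivative picks up a y' = dy/dx factor.

With everything moved to the left-hand side, differentiate term by term:
  d/dx[x^3] = 3x^2
  d/dx[-xy] = -x·y' - y
  d/dx[y^4] = 4y^3·y'

Separating the contributions that come from x directly and those that come through y:
  without y':      3x^2 - y
  multiplying y':  -x + 4y^3

so (3x^2 - y) + (-x + 4y^3)·y' = 0, and therefore
  dy/dx = -(3x^2 - y)/(-x + 4y^3) = (3x^2 - y)/(x - 4y^3)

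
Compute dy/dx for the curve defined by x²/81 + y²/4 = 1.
Differentiate both sides with respect to x, treating y as y(x). By the chain rule, any term containing y contributes a factor of y' = dy/dx when we differentiate it.

Move every term to one side and write the relation as F(x, y) = 0. Term by term,
  d/dx[x^2/81] = 2x/81
  d/dx[y^2/4] = y·y'/2
  d/dx[-1] = 0

The pieces without y' make up ∂F/∂x and the coefficient of y' is ∂F/∂y:
  ∂F/∂x = 2x/81,
  ∂F/∂y = y/2.

Since d/dx[F] = ∂F/∂x + (∂F/∂y)·y' = 0, solve for y':
  (∂F/∂y)·y' = -∂F/∂x
  dy/dx = -(∂F/∂x)/(∂F/∂y) = -(2x/81)/(y/2) = -4x/(81y)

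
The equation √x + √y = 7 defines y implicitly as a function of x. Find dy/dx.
Take d/dx of both sides. Since y is implicitly a function of x, the chain rule attaches a y' = dy/dx factor whenever we differentiate through y.

Set F(x, y) = (left side) − (right side), so the curve is F = 0. Differentiating each term of F:
  d/dx[√(x)] = 1/(2√(x))
  d/dx[√(y)] = y'/(2√(y))
  d/dx[-7] = 0

Collecting, the y'-free part is the partial derivative in x and the y' coefficient is the partial derivative in y:
  ∂F/∂x = 1/(2√(x))
  ∂F/∂y = 1/(2√(y))

so d/dx[F(x, y(x))] = ∂F/∂x + (∂F/∂y)·y' = 0. Rearranging,
  dy/dx = -(∂F/∂x)/(∂F/∂y) = -(1/(2√(x)))/(1/(2√(y))) = -√(y)/√(x)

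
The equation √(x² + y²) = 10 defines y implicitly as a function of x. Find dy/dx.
Take d/dx of both sides. Since y is implicitly a function of x, the chain rule attaches a y' = dy/dx factor whenever we differentiate through y.

Set F(x, y) = (left side) − (right side), so the curve is F = 0. Differentiating each term of F:
  d/dx[√(x^2 + y^2)] = (x + y·y')/√(x^2 + y^2)
  d/dx[-10] = 0

Collecting, the y'-free part is the partial derivative in x and the y' coefficient is the partial derivative in y:
  ∂F/∂x = x/√(x^2 + y^2)
  ∂F/∂y = y/√(x^2 + y^2)

so d/dx[F(x, y(x))] = ∂F/∂x + (∂F/∂y)·y' = 0. Rearranging,
  dy/dx = -(∂F/∂x)/(∂F/∂y) = -(x/√(x^2 + y^2))/(y/√(x^2 + y^2)) = -x/y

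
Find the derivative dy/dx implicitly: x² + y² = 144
Differentiate the relation implicitly: treat y = y(x) and apply the chain rule, so every y-derivative picks up a y' = dy/dx factor.

With everything moved to the left-hand side, differentiate term by term:
  d/dx[x^2] = 2x
  d/dx[y^2] = 2y·y'
  d/dx[-144] = 0

Separating the contributions that come from x directly and those that come through y:
  without y':      2x
  multiplying y':  2y

so (2x) + (2y)·y' = 0, and therefore
  dy/dx = -(2x)/(2y) = -x/y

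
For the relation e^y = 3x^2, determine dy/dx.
Differentiate both sides with respect to x, treating y as y(x). By the chain rule, any term containing y contributes a factor of y' = dy/dx when we differentiate it.

Move every term to one side and write the relation as F(x, y) = 0. Term by term,
  d/dx[-3x^2] = -6x
  d/dx[e^(y)] = y'·e^(y)

The pieces without y' make up ∂F/∂x and the coefficient of y' is ∂F/∂y:
  ∂F/∂x = -6x,
  ∂F/∂y = e^(y).

Since d/dx[F] = ∂F/∂x + (∂F/∂y)·y' = 0, solve for y':
  (∂F/∂y)·y' = -∂F/∂x
  dy/dx = -(∂F/∂x)/(∂F/∂y) = -(-6x)/(e^(y)) = 6x·e^(-y)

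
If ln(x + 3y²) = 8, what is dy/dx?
Apply d/dx to both sides, remembering that y depends on x. Each occurrence of y therefore brings in a y' = dy/dx via the chain rule.

With F(x, y) equal to the left-hand side minus the right, differentiate F term by term:
  d/dx[ln(x + 3y^2)] = (6y·y' + 1)/(x + 3y^2)
  d/dx[-8] = 0
Adding these up, d/dx[F] = 0 becomes
  (1/(x + 3y^2)) + (6y/(x + 3y^2))·y' = 0,
so isolating y',
  dy/dx = -(1/(x + 3y^2))/(6y/(x + 3y^2)) = -1/(6y)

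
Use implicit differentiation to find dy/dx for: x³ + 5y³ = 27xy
Differentiate the relation implicitly: treat y = y(x) and apply the chain rule, so every y-derivative picks up a y' = dy/dx factor.

With everything moved to the left-hand side, differentiate term by term:
  d/dx[x^3] = 3x^2
  d/dx[-27xy] = -27x·y' - 27y
  d/dx[5y^3] = 15y^2·y'

Separating the contributions that come from x directly and those that come through y:
  without y':      3x^2 - 27y
  multiplying y':  -27x + 15y^2

so (3x^2 - 27y) + (-27x + 15y^2)·y' = 0, and therefore
  dy/dx = -(3x^2 - 27y)/(-27x + 15y^2) = (x^2 - 9y)/(9x - 5y^2)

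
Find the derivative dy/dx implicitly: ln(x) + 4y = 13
Differentiate both sides with respect to x, treating y as y(x). By the chain rule, any term containing y contributes a factor of y' = dy/dx when we differentiate it.

Move every term to one side and write the relation as F(x, y) = 0. Term by term,
  d/dx[4y] = 4·y'
  d/dx[ln(x)] = 1/x
  d/dx[-13] = 0

The pieces without y' make up ∂F/∂x and the coefficient of y' is ∂F/∂y:
  ∂F/∂x = 1/x,
  ∂F/∂y = 4.

Since d/dx[F] = ∂F/∂x + (∂F/∂y)·y' = 0, solve for y':
  (∂F/∂y)·y' = -∂F/∂x
  dy/dx = -(∂F/∂x)/(∂F/∂y) = -(1/x)/(4) = -1/(4x)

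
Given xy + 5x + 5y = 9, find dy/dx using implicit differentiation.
Apply d/dx to both sides, remembering that y depends on x. Each occurrence of y therefore brings in a y' = dy/dx via the chain rule.

With F(x, y) equal to the left-hand side minus the right, differentiate F term by term:
  d/dx[xy] = x·y' + y
  d/dx[5x] = 5
  d/dx[5y] = 5·y'
  d/dx[-9] = 0
Adding these up, d/dx[F] = 0 becomes
  (y + 5) + (x + 5)·y' = 0,
so isolating y',
  dy/dx = -(y + 5)/(x + 5) = (-y - 5)/(x + 5)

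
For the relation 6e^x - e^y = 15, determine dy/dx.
Differentiate the relation implicitly: treat y = y(x) and apply the chain rule, so every y-derivative picks up a y' = dy/dx factor.

With everything moved to the left-hand side, differentiate term by term:
  d/dx[6e^(x)] = 6e^(x)
  d/dx[-e^(y)] = -y'·e^(y)
  d/dx[-15] = 0

Separating the contributions that come from x directly and those that come through y:
  without y':      6e^(x)
  multiplying y':  -e^(y)

so (6e^(x)) + (-e^(y))·y' = 0, and therefore
  dy/dx = -(6e^(x))/(-e^(y)) = 6e^(x - y)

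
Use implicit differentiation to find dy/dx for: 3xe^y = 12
Take d/dx of both sides. Since y is implicitly a function of x, the chain rule attaches a y' = dy/dx factor whenever we differentiate through y.

Set F(x, y) = (left side) − (right side), so the curve is F = 0. Differentiating each term of F:
  d/dx[3x·e^(y)] = 3x·y'·e^(y) + 3e^(y)
  d/dx[-12] = 0

Collecting, the y'-free part is the partial derivative in x and the y' coefficient is the partial derivative in y:
  ∂F/∂x = 3e^(y)
  ∂F/∂y = 3x·e^(y)

so d/dx[F(x, y(x))] = ∂F/∂x + (∂F/∂y)·y' = 0. Rearranging,
  dy/dx = -(∂F/∂x)/(∂F/∂y) = -(3e^(y))/(3x·e^(y)) = -1/x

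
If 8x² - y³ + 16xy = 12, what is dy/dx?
Apply d/dx to both sides, remembering that y depends on x. Each occurrence of y therefore brings in a y' = dy/dx via the chain rule.

With F(x, y) equal to the left-hand side minus the right, differentiate F term by term:
  d/dx[8x^2] = 16x
  d/dx[16xy] = 16x·y' + 16y
  d/dx[-y^3] = -3y^2·y'
  d/dx[-12] = 0
Adding these up, d/dx[F] = 0 becomes
  (16x + 16y) + (16x - 3y^2)·y' = 0,
so isolating y',
  dy/dx = -(16x + 16y)/(16x - 3y^2) = 16(-x - y)/(16x - 3y^2)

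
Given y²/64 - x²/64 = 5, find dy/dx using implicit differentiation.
Differentiate both sides with respect to x, treating y as y(x). By the chain rule, any term containing y contributes a factor of y' = dy/dx when we differentiate it.

Move every term to one side and write the relation as F(x, y) = 0. Term by term,
  d/dx[-x^2/64] = -x/32
  d/dx[y^2/64] = y·y'/32
  d/dx[-5] = 0

The pieces without y' make up ∂F/∂x and the coefficient of y' is ∂F/∂y:
  ∂F/∂x = -x/32,
  ∂F/∂y = y/32.

Since d/dx[F] = ∂F/∂x + (∂F/∂y)·y' = 0, solve for y':
  (∂F/∂y)·y' = -∂F/∂x
  dy/dx = -(∂F/∂x)/(∂F/∂y) = -(-x/32)/(y/32) = x/y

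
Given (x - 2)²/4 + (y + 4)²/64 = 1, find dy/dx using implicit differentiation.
Differentiate the relation implicitly: treat y = y(x) and apply the chain rule, so every y-derivative picks up a y' = dy/dx factor.

With everything moved to the left-hand side, differentiate term by term:
  d/dx[(x - 2)^2/4] = x/2 - 1
  d/dx[(y + 4)^2/64] = y'(y + 4)/32
  d/dx[-1] = 0

Separating the contributions that come from x directly and those that come through y:
  without y':      x/2 - 1
  multiplying y':  y/32 + 1/8

so (x/2 - 1) + (y/32 + 1/8)·y' = 0, and therefore
  dy/dx = -(x/2 - 1)/(y/32 + 1/8)
        = -((x - 2)/2)/((y + 4)/32) = 16(2 - x)/(y + 4)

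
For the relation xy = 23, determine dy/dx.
Take d/dx of both sides. Since y is implicitly a function of x, the chain rule attaches a y' = dy/dx factor whenever we differentiate through y.

Set F(x, y) = (left side) − (right side), so the curve is F = 0. Differentiating each term of F:
  d/dx[xy] = x·y' + y
  d/dx[-23] = 0

Collecting, the y'-free part is the partial derivative in x and the y' coefficient is the partial derivative in y:
  ∂F/∂x = y
  ∂F/∂y = x

so d/dx[F(x, y(x))] = ∂F/∂x + (∂F/∂y)·y' = 0. Rearranging,
  dy/dx = -(∂F/∂x)/(∂F/∂y) = -(y)/(x) = -y/x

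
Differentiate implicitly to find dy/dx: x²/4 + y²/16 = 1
Differentiate the relation implicitly: treat y = y(x) and apply the chain rule, so every y-derivative picks up a y' = dy/dx factor.

With everything moved to the left-hand side, differentiate term by term:
  d/dx[x^2/4] = x/2
  d/dx[y^2/16] = y·y'/8
  d/dx[-1] = 0

Separating the contributions that come from x directly and those that come through y:
  without y':      x/2
  multiplying y':  y/8

so (x/2) + (y/8)·y' = 0, and therefore
  dy/dx = -(x/2)/(y/8) = -4x/y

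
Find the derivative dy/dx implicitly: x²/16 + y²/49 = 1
Differentiate both sides with respect to x, treating y as y(x). By the chain rule, any term containing y contributes a factor of y' = dy/dx when we differentiate it.

Move every term to one side and write the relation as F(x, y) = 0. Term by term,
  d/dx[x^2/16] = x/8
  d/dx[y^2/49] = 2y·y'/49
  d/dx[-1] = 0

The pieces without y' make up ∂F/∂x and the coefficient of y' is ∂F/∂y:
  ∂F/∂x = x/8,
  ∂F/∂y = 2y/49.

Since d/dx[F] = ∂F/∂x + (∂F/∂y)·y' = 0, solve for y':
  (∂F/∂y)·y' = -∂F/∂x
  dy/dx = -(∂F/∂x)/(∂F/∂y) = -(x/8)/(2y/49) = -49x/(16y)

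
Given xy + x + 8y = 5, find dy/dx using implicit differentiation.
Differentiate both sides with respect to x, treating y as y(x). By the chain rule, any term containing y contributes a factor of y' = dy/dx when we differentiate it.

Move every term to one side and write the relation as F(x, y) = 0. Term by term,
  d/dx[xy] = x·y' + y
  d/dx[x] = 1
  d/dx[8y] = 8·y'
  d/dx[-5] = 0

The pieces without y' make up ∂F/∂x and the coefficient of y' is ∂F/∂y:
  ∂F/∂x = y + 1,
  ∂F/∂y = x + 8.

Since d/dx[F] = ∂F/∂x + (∂F/∂y)·y' = 0, solve for y':
  (∂F/∂y)·y' = -∂F/∂x
  dy/dx = -(∂F/∂x)/(∂F/∂y) = -(y + 1)/(x + 8) = (-y - 1)/(x + 8)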